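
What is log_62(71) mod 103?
35

Baby-step giant-step with step n = ⌈√103⌉ = 11.
Baby steps 62^j mod 103 (j:value) for j=0..10: 0:1, 1:62, 2:33, 3:89, 4:59, 5:53, 6:93, 7:101, 8:82, 9:37, 10:28.
Giant-step multiplier: 62^(-11) ≡ 62^(102-11) = 62^91 ≡ 48 (mod 103).
Giant steps γ_i = 71·48^i mod 103: γ_0=71, γ_1=9, γ_2=20, γ_3=33 (in table at j=2).
x = i·n + j = 3·11 + 2 = 35.
Check: 62^35 ≡ 71 (mod 103).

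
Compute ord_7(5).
6

7 is prime, so ord(5) divides φ(7) = 6.
Divisors of 6: 1, 2, 3, 6.
Repeated squaring: 5^1 ≡ 5, 5^2 ≡ 4, 5^4 ≡ 2 (mod 7).
Test 5^d mod 7 for each divisor d in increasing order:
5^1 ≡ 5
5^2 ≡ 4
5^3 = 5^2·5^1 ≡ 6
5^6 = 5^4·5^2 ≡ 1  ← first divisor giving 1
The order is 6.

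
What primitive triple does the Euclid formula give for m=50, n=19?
(2139, 1900, 2861)

Euclid's formula: a = m² - n², b = 2mn, c = m² + n²
m = 50, n = 19
a = 50² - 19² = 2500 - 361 = 2139
b = 2 × 50 × 19 = 1900
c = 50² + 19² = 2500 + 361 = 2861
Verification: 2139² + 1900² = 4575321 + 3610000 = 8185321 = 2861² ✓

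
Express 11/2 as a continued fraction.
[5; 2]

Euclidean algorithm steps:
11 = 5 × 2 + 1
2 = 2 × 1 + 0
Continued fraction: [5; 2]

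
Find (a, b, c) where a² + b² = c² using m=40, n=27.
(871, 2160, 2329)

Euclid's formula: a = m² - n², b = 2mn, c = m² + n²
m = 40, n = 27
a = 40² - 27² = 1600 - 729 = 871
b = 2 × 40 × 27 = 2160
c = 40² + 27² = 1600 + 729 = 2329
Verification: 871² + 2160² = 758641 + 4665600 = 5424241 = 2329² ✓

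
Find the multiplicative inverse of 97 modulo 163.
121

gcd(97, 163) = 1, so the inverse exists.
Extended Euclidean algorithm on (163, 97):
163 = 1 × 97 + 66  ⟹  66 = (1)·163 + (-1)·97
97 = 1 × 66 + 31  ⟹  31 = (-1)·163 + (2)·97
66 = 2 × 31 + 4  ⟹  4 = (3)·163 + (-5)·97
31 = 7 × 4 + 3  ⟹  3 = (-22)·163 + (37)·97
4 = 1 × 3 + 1  ⟹  1 = (25)·163 + (-42)·97
So (-42)·97 ≡ 1 (mod 163), i.e. 97^(-1) ≡ -42 ≡ 121 (mod 163).
Check: 97 × 121 = 11737 ≡ 1 (mod 163)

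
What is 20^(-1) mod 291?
131

gcd(20, 291) = 1, so the inverse exists.
Extended Euclidean algorithm on (291, 20):
291 = 14 × 20 + 11  ⟹  11 = (1)·291 + (-14)·20
20 = 1 × 11 + 9  ⟹  9 = (-1)·291 + (15)·20
11 = 1 × 9 + 2  ⟹  2 = (2)·291 + (-29)·20
9 = 4 × 2 + 1  ⟹  1 = (-9)·291 + (131)·20
So (131)·20 ≡ 1 (mod 291), i.e. 20^(-1) ≡ 131 (mod 291).
Check: 20 × 131 = 2620 ≡ 1 (mod 291)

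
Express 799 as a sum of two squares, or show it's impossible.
Not possible

Factorization: 799 = 17 × 47
By Fermat: n is sum of two squares iff every prime p ≡ 3 (mod 4) appears to even power.
Prime(s) ≡ 3 (mod 4) with odd exponent: [(47, 1)]
Therefore 799 cannot be expressed as a² + b².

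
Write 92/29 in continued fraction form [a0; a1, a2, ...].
[3; 5, 1, 4]

Euclidean algorithm steps:
92 = 3 × 29 + 5
29 = 5 × 5 + 4
5 = 1 × 4 + 1
4 = 4 × 1 + 0
Continued fraction: [3; 5, 1, 4]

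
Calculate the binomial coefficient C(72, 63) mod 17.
0

Using Lucas' theorem:
Write n=72 and k=63 in base 17:
n in base 17: [4, 4]
k in base 17: [3, 12]
C(72,63) mod 17 = ∏ C(n_i, k_i) mod 17
Digit binomials (mod 17): C(4,3) = 4; C(4,12) = 0 (k_i > n_i)
Product: 4 × 0 = 0 ≡ 0 (mod 17)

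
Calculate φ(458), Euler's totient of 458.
228

458 = 2 × 229
φ(n) = n × ∏(1 - 1/p) for each prime p dividing n
φ(458) = 458 × (1 - 1/2) × (1 - 1/229) = 228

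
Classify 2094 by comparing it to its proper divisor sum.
abundant

Proper divisors of 2094: sum = 1 + 2 + 3 + 6 + 349 + 698 + 1047 = 2106
Since 2106 > 2094, 2094 is abundant.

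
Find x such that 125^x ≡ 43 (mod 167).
29

Baby-step giant-step with step n = ⌈√167⌉ = 13.
Baby steps 125^j mod 167 (j:value) for j=0..12: 0:1, 1:125, 2:94, 3:60, 4:152, 5:129, 6:93, 7:102, 8:58, 9:69, 10:108, 11:140, 12:132.
Giant-step multiplier: 125^(-13) ≡ 125^(166-13) = 125^153 ≡ 86 (mod 167).
Giant steps γ_i = 43·86^i mod 167: γ_0=43, γ_1=24, γ_2=60 (in table at j=3).
x = i·n + j = 2·13 + 3 = 29.
Check: 125^29 ≡ 43 (mod 167).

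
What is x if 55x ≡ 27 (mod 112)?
x ≡ 29 (mod 112)

gcd(55, 112) = 1, which divides 27, so solutions exist.
Find 55^(-1) mod 112 by the extended Euclidean algorithm:
112 = 2 × 55 + 2  ⟹  2 = (1)·112 + (-2)·55
55 = 27 × 2 + 1  ⟹  1 = (-27)·112 + (55)·55
So (55)·55 ≡ 1 (mod 112), i.e. 55^(-1) ≡ 55 (mod 112).
x ≡ 55 × 27 = 1485 ≡ 29 (mod 112).
Check: 55 × 29 = 1595 ≡ 27 (mod 112).
Unique solution: x ≡ 29 (mod 112)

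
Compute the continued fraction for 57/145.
[0; 2, 1, 1, 5, 5]

Euclidean algorithm steps:
57 = 0 × 145 + 57
145 = 2 × 57 + 31
57 = 1 × 31 + 26
31 = 1 × 26 + 5
26 = 5 × 5 + 1
5 = 5 × 1 + 0
Continued fraction: [0; 2, 1, 1, 5, 5]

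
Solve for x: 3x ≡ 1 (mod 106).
71

gcd(3, 106) = 1, so the inverse exists.
Extended Euclidean algorithm on (106, 3):
106 = 35 × 3 + 1  ⟹  1 = (1)·106 + (-35)·3
So (-35)·3 ≡ 1 (mod 106), i.e. 3^(-1) ≡ -35 ≡ 71 (mod 106).
Check: 3 × 71 = 213 ≡ 1 (mod 106)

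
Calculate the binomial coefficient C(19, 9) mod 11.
0

Using Lucas' theorem:
Write n=19 and k=9 in base 11:
n in base 11: [1, 8]
k in base 11: [0, 9]
C(19,9) mod 11 = ∏ C(n_i, k_i) mod 11
Digit binomials (mod 11): C(1,0) = 1; C(8,9) = 0 (k_i > n_i)
Product: 1 × 0 = 0 ≡ 0 (mod 11)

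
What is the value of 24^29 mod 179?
11

Repeated squaring. Binary of 29 = 11101.
24^1 ≡ 24 (mod 179); 24^2 ≡ 39 (mod 179); 24^4 ≡ 89 (mod 179); 24^8 ≡ 45 (mod 179); 24^16 ≡ 56 (mod 179)
24^29 = 24^1 × 24^4 × 24^8 × 24^16 ≡ 11 (mod 179)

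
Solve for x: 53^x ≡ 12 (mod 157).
104

Baby-step giant-step with step n = ⌈√157⌉ = 13.
Baby steps 53^j mod 157 (j:value) for j=0..12: 0:1, 1:53, 2:140, 3:41, 4:132, 5:88, 6:111, 7:74, 8:154, 9:155, 10:51, 11:34, 12:75.
Giant-step multiplier: 53^(-13) ≡ 53^(156-13) = 53^143 ≡ 22 (mod 157).
Giant steps γ_i = 12·22^i mod 157: γ_0=12, γ_1=107, γ_2=156, γ_3=135, γ_4=144, γ_5=28, γ_6=145, γ_7=50, γ_8=1 (in table at j=0).
x = i·n + j = 8·13 + 0 = 104.
Check: 53^104 ≡ 12 (mod 157).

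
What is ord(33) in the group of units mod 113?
112

113 is prime, so ord(33) divides φ(113) = 112.
Divisors of 112: 1, 2, 4, 7, 8, 14, 16, 28, 56, 112.
Repeated squaring: 33^1 ≡ 33, 33^2 ≡ 72, 33^4 ≡ 99, 33^8 ≡ 83, 33^16 ≡ 109, 33^32 ≡ 16, 33^64 ≡ 30 (mod 113).
Test 33^d mod 113 for each divisor d in increasing order:
33^1 ≡ 33
33^2 ≡ 72
33^4 ≡ 99
33^7 = 33^4·33^2·33^1 ≡ 71
33^8 ≡ 83
33^14 = 33^8·33^4·33^2 ≡ 69
33^16 ≡ 109
33^28 = 33^16·33^8·33^4 ≡ 15
33^56 = 33^32·33^16·33^8 ≡ 112
33^112 = 33^64·33^32·33^16 ≡ 1  ← first divisor giving 1
The order is 112.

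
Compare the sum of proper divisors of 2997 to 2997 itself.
deficient

Proper divisors of 2997: sum = 1 + 3 + 9 + 27 + 37 + 81 + 111 + 333 + 999 = 1601
Since 1601 < 2997, 2997 is deficient.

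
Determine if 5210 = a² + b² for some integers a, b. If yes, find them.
13² + 71² (a=13, b=71)

Factorization: 5210 = 2 × 5 × 521
By Fermat: n is sum of two squares iff every prime p ≡ 3 (mod 4) appears to even power.
All primes ≡ 3 (mod 4) appear to even power.
Search a = 0, 1, 2, … for 5210 - a² a perfect square: first hit at a = 13: 5210 - 169 = 5041 = 71².
5210 = 13² + 71² = 169 + 5041 ✓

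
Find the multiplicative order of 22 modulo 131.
130

131 is prime, so ord(22) divides φ(131) = 130.
Divisors of 130: 1, 2, 5, 10, 13, 26, 65, 130.
Repeated squaring: 22^1 ≡ 22, 22^2 ≡ 91, 22^4 ≡ 28, 22^8 ≡ 129, 22^16 ≡ 4, 22^32 ≡ 16, 22^64 ≡ 125, 22^128 ≡ 36 (mod 131).
Test 22^d mod 131 for each divisor d in increasing order:
22^1 ≡ 22
22^2 ≡ 91
22^5 = 22^4·22^1 ≡ 92
22^10 = 22^8·22^2 ≡ 80
22^13 = 22^8·22^4·22^1 ≡ 78
22^26 = 22^16·22^8·22^2 ≡ 58
22^65 = 22^64·22^1 ≡ 130
22^130 = 22^128·22^2 ≡ 1  ← first divisor giving 1
The order is 130.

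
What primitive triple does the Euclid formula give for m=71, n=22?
(4557, 3124, 5525)

Euclid's formula: a = m² - n², b = 2mn, c = m² + n²
m = 71, n = 22
a = 71² - 22² = 5041 - 484 = 4557
b = 2 × 71 × 22 = 3124
c = 71² + 22² = 5041 + 484 = 5525
Verification: 4557² + 3124² = 20766249 + 9759376 = 30525625 = 5525² ✓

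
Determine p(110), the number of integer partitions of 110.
607163746

p(n) counts ways to write n as a sum of positive integers (order ignored).
Euler's pentagonal recurrence: p(k) = p(k-1) + p(k-2) - p(k-5) - p(k-7) + p(k-12) + p(k-15) - ... (offsets j(3j∓1)/2, signs ++--, p(0)=1, p(<0)=0).
DP table for k = 0..109: p(0)=1, p(1)=1, p(2)=2, p(3)=3, p(4)=5, p(5)=7, p(6)=11, p(7)=15, p(8)=22, p(9)=30, p(10)=42, p(11)=56, p(12)=77, p(13)=101, p(14)=135, p(15)=176, p(16)=231, p(17)=297, p(18)=385, p(19)=490, p(20)=627, p(21)=792, p(22)=1002, p(23)=1255, p(24)=1575, p(25)=1958, p(26)=2436, p(27)=3010, p(28)=3718, p(29)=4565, p(30)=5604, p(31)=6842, p(32)=8349, p(33)=10143, p(34)=12310, p(35)=14883, p(36)=17977, p(37)=21637, p(38)=26015, p(39)=31185, p(40)=37338, p(41)=44583, p(42)=53174, p(43)=63261, p(44)=75175, p(45)=89134, p(46)=105558, p(47)=124754, p(48)=147273, p(49)=173525, p(50)=204226, p(51)=239943, p(52)=281589, p(53)=329931, p(54)=386155, p(55)=451276, p(56)=526823, p(57)=614154, p(58)=715220, p(59)=831820, p(60)=966467, p(61)=1121505, p(62)=1300156, p(63)=1505499, p(64)=1741630, p(65)=2012558, p(66)=2323520, p(67)=2679689, p(68)=3087735, p(69)=3554345, p(70)=4087968, p(71)=4697205, p(72)=5392783, p(73)=6185689, p(74)=7089500, p(75)=8118264, p(76)=9289091, p(77)=10619863, p(78)=12132164, p(79)=13848650, p(80)=15796476, p(81)=18004327, p(82)=20506255, p(83)=23338469, p(84)=26543660, p(85)=30167357, p(86)=34262962, p(87)=38887673, p(88)=44108109, p(89)=49995925, p(90)=56634173, p(91)=64112359, p(92)=72533807, p(93)=82010177, p(94)=92669720, p(95)=104651419, p(96)=118114304, p(97)=133230930, p(98)=150198136, p(99)=169229875, p(100)=190569292, p(101)=214481126, p(102)=241265379, p(103)=271248950, p(104)=304801365, p(105)=342325709, p(106)=384276336, p(107)=431149389, p(108)=483502844, p(109)=541946240.
Final step: p(110) = p(109) + p(108) - p(105) - p(103) + p(98) + p(95) - p(88) - p(84) + p(75) + p(70) - p(59) - p(53) + p(40) + p(33) - p(18) - p(10)
= 541946240 + 483502844 - 342325709 - 271248950 + 150198136 + 104651419 - 44108109 - 26543660 + 8118264 + 4087968 - 831820 - 329931 + 37338 + 10143 - 385 - 42
= 607163746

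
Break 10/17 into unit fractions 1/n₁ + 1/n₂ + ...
1/2 + 1/12 + 1/204

Greedy algorithm:
10/17: ceiling(17/10) = 2, use 1/2
3/34: ceiling(34/3) = 12, use 1/12
1/204: ceiling(204/1) = 204, use 1/204
Result: 10/17 = 1/2 + 1/12 + 1/204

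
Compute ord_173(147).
172

173 is prime, so ord(147) divides φ(173) = 172.
Divisors of 172: 1, 2, 4, 43, 86, 172.
Repeated squaring: 147^1 ≡ 147, 147^2 ≡ 157, 147^4 ≡ 83, 147^8 ≡ 142, 147^16 ≡ 96, 147^32 ≡ 47, 147^64 ≡ 133, 147^128 ≡ 43 (mod 173).
Test 147^d mod 173 for each divisor d in increasing order:
147^1 ≡ 147
147^2 ≡ 157
147^4 ≡ 83
147^43 = 147^32·147^8·147^2·147^1 ≡ 80
147^86 = 147^64·147^16·147^4·147^2 ≡ 172
147^172 = 147^128·147^32·147^8·147^4 ≡ 1  ← first divisor giving 1
The order is 172.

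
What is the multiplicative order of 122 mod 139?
69

139 is prime, so ord(122) divides φ(139) = 138.
Divisors of 138: 1, 2, 3, 6, 23, 46, 69, 138.
Repeated squaring: 122^1 ≡ 122, 122^2 ≡ 11, 122^4 ≡ 121, 122^8 ≡ 46, 122^16 ≡ 31, 122^32 ≡ 127, 122^64 ≡ 5, 122^128 ≡ 25 (mod 139).
Test 122^d mod 139 for each divisor d in increasing order:
122^1 ≡ 122
122^2 ≡ 11
122^3 = 122^2·122^1 ≡ 91
122^6 = 122^4·122^2 ≡ 80
122^23 = 122^16·122^4·122^2·122^1 ≡ 96
122^46 = 122^32·122^8·122^4·122^2 ≡ 42
122^69 = 122^64·122^4·122^1 ≡ 1  ← first divisor giving 1
The order is 69.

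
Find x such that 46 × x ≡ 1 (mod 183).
4

gcd(46, 183) = 1, so the inverse exists.
Extended Euclidean algorithm on (183, 46):
183 = 3 × 46 + 45  ⟹  45 = (1)·183 + (-3)·46
46 = 1 × 45 + 1  ⟹  1 = (-1)·183 + (4)·46
So (4)·46 ≡ 1 (mod 183), i.e. 46^(-1) ≡ 4 (mod 183).
Check: 46 × 4 = 184 ≡ 1 (mod 183)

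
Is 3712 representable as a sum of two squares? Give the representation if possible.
24² + 56² (a=24, b=56)

Factorization: 3712 = 2^7 × 29
By Fermat: n is sum of two squares iff every prime p ≡ 3 (mod 4) appears to even power.
All primes ≡ 3 (mod 4) appear to even power.
Search a = 0, 1, 2, … for 3712 - a² a perfect square: first hit at a = 24: 3712 - 576 = 3136 = 56².
3712 = 24² + 56² = 576 + 3136 ✓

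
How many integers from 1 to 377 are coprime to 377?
336

377 = 13 × 29
φ(n) = n × ∏(1 - 1/p) for each prime p dividing n
φ(377) = 377 × (1 - 1/13) × (1 - 1/29) = 336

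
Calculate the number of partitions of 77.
10619863

p(n) counts ways to write n as a sum of positive integers (order ignored).
Euler's pentagonal recurrence: p(k) = p(k-1) + p(k-2) - p(k-5) - p(k-7) + p(k-12) + p(k-15) - ... (offsets j(3j∓1)/2, signs ++--, p(0)=1, p(<0)=0).
DP table for k = 0..76: p(0)=1, p(1)=1, p(2)=2, p(3)=3, p(4)=5, p(5)=7, p(6)=11, p(7)=15, p(8)=22, p(9)=30, p(10)=42, p(11)=56, p(12)=77, p(13)=101, p(14)=135, p(15)=176, p(16)=231, p(17)=297, p(18)=385, p(19)=490, p(20)=627, p(21)=792, p(22)=1002, p(23)=1255, p(24)=1575, p(25)=1958, p(26)=2436, p(27)=3010, p(28)=3718, p(29)=4565, p(30)=5604, p(31)=6842, p(32)=8349, p(33)=10143, p(34)=12310, p(35)=14883, p(36)=17977, p(37)=21637, p(38)=26015, p(39)=31185, p(40)=37338, p(41)=44583, p(42)=53174, p(43)=63261, p(44)=75175, p(45)=89134, p(46)=105558, p(47)=124754, p(48)=147273, p(49)=173525, p(50)=204226, p(51)=239943, p(52)=281589, p(53)=329931, p(54)=386155, p(55)=451276, p(56)=526823, p(57)=614154, p(58)=715220, p(59)=831820, p(60)=966467, p(61)=1121505, p(62)=1300156, p(63)=1505499, p(64)=1741630, p(65)=2012558, p(66)=2323520, p(67)=2679689, p(68)=3087735, p(69)=3554345, p(70)=4087968, p(71)=4697205, p(72)=5392783, p(73)=6185689, p(74)=7089500, p(75)=8118264, p(76)=9289091.
Final step: p(77) = p(76) + p(75) - p(72) - p(70) + p(65) + p(62) - p(55) - p(51) + p(42) + p(37) - p(26) - p(20) + p(7) + p(0)
= 9289091 + 8118264 - 5392783 - 4087968 + 2012558 + 1300156 - 451276 - 239943 + 53174 + 21637 - 2436 - 627 + 15 + 1
= 10619863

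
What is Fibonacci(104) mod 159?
156

Matrix identity: Q^n = [[F_(n+1), F_n], [F_n, F_(n-1)]] with Q = [[1,1],[1,0]].
n = 104 = 1101000₂. Square-and-multiply, entries mod 159:
Q^1 = [[1,1],[1,0]]
Q^3 = (Q^1)²·Q = [[3,2],[2,1]]
Q^6 = (Q^3)² = [[13,8],[8,5]]
Q^13 = (Q^6)²·Q = [[59,74],[74,144]]
Q^26 = (Q^13)² = [[53,76],[76,136]]
Q^52 = (Q^26)² = [[158,54],[54,104]]
Q^104 = (Q^52)² = [[55,156],[156,58]]
F_104 mod 159 = Q^104[0][1] = 156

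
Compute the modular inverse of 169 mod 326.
299

gcd(169, 326) = 1, so the inverse exists.
Extended Euclidean algorithm on (326, 169):
326 = 1 × 169 + 157  ⟹  157 = (1)·326 + (-1)·169
169 = 1 × 157 + 12  ⟹  12 = (-1)·326 + (2)·169
157 = 13 × 12 + 1  ⟹  1 = (14)·326 + (-27)·169
So (-27)·169 ≡ 1 (mod 326), i.e. 169^(-1) ≡ -27 ≡ 299 (mod 326).
Check: 169 × 299 = 50531 ≡ 1 (mod 326)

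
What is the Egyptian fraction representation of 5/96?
1/20 + 1/480

Greedy algorithm:
5/96: ceiling(96/5) = 20, use 1/20
1/480: ceiling(480/1) = 480, use 1/480
Result: 5/96 = 1/20 + 1/480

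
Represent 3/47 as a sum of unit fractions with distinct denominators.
1/16 + 1/752

Greedy algorithm:
3/47: ceiling(47/3) = 16, use 1/16
1/752: ceiling(752/1) = 752, use 1/752
Result: 3/47 = 1/16 + 1/752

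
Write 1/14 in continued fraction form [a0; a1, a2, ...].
[0; 14]

Euclidean algorithm steps:
1 = 0 × 14 + 1
14 = 14 × 1 + 0
Continued fraction: [0; 14]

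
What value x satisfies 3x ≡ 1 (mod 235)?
157

gcd(3, 235) = 1, so the inverse exists.
Extended Euclidean algorithm on (235, 3):
235 = 78 × 3 + 1  ⟹  1 = (1)·235 + (-78)·3
So (-78)·3 ≡ 1 (mod 235), i.e. 3^(-1) ≡ -78 ≡ 157 (mod 235).
Check: 3 × 157 = 471 ≡ 1 (mod 235)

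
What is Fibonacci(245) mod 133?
89

Matrix identity: Q^n = [[F_(n+1), F_n], [F_n, F_(n-1)]] with Q = [[1,1],[1,0]].
n = 245 = 11110101₂. Square-and-multiply, entries mod 133:
Q^1 = [[1,1],[1,0]]
Q^3 = (Q^1)²·Q = [[3,2],[2,1]]
Q^7 = (Q^3)²·Q = [[21,13],[13,8]]
Q^15 = (Q^7)²·Q = [[56,78],[78,111]]
Q^30 = (Q^15)² = [[43,125],[125,51]]
Q^61 = (Q^30)²·Q = [[97,51],[51,46]]
Q^122 = (Q^61)² = [[40,111],[111,62]]
Q^245 = (Q^122)²·Q = [[106,89],[89,17]]
F_245 mod 133 = Q^245[0][1] = 89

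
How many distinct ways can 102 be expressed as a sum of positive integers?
241265379

p(n) counts ways to write n as a sum of positive integers (order ignored).
Euler's pentagonal recurrence: p(k) = p(k-1) + p(k-2) - p(k-5) - p(k-7) + p(k-12) + p(k-15) - ... (offsets j(3j∓1)/2, signs ++--, p(0)=1, p(<0)=0).
DP table for k = 0..101: p(0)=1, p(1)=1, p(2)=2, p(3)=3, p(4)=5, p(5)=7, p(6)=11, p(7)=15, p(8)=22, p(9)=30, p(10)=42, p(11)=56, p(12)=77, p(13)=101, p(14)=135, p(15)=176, p(16)=231, p(17)=297, p(18)=385, p(19)=490, p(20)=627, p(21)=792, p(22)=1002, p(23)=1255, p(24)=1575, p(25)=1958, p(26)=2436, p(27)=3010, p(28)=3718, p(29)=4565, p(30)=5604, p(31)=6842, p(32)=8349, p(33)=10143, p(34)=12310, p(35)=14883, p(36)=17977, p(37)=21637, p(38)=26015, p(39)=31185, p(40)=37338, p(41)=44583, p(42)=53174, p(43)=63261, p(44)=75175, p(45)=89134, p(46)=105558, p(47)=124754, p(48)=147273, p(49)=173525, p(50)=204226, p(51)=239943, p(52)=281589, p(53)=329931, p(54)=386155, p(55)=451276, p(56)=526823, p(57)=614154, p(58)=715220, p(59)=831820, p(60)=966467, p(61)=1121505, p(62)=1300156, p(63)=1505499, p(64)=1741630, p(65)=2012558, p(66)=2323520, p(67)=2679689, p(68)=3087735, p(69)=3554345, p(70)=4087968, p(71)=4697205, p(72)=5392783, p(73)=6185689, p(74)=7089500, p(75)=8118264, p(76)=9289091, p(77)=10619863, p(78)=12132164, p(79)=13848650, p(80)=15796476, p(81)=18004327, p(82)=20506255, p(83)=23338469, p(84)=26543660, p(85)=30167357, p(86)=34262962, p(87)=38887673, p(88)=44108109, p(89)=49995925, p(90)=56634173, p(91)=64112359, p(92)=72533807, p(93)=82010177, p(94)=92669720, p(95)=104651419, p(96)=118114304, p(97)=133230930, p(98)=150198136, p(99)=169229875, p(100)=190569292, p(101)=214481126.
Final step: p(102) = p(101) + p(100) - p(97) - p(95) + p(90) + p(87) - p(80) - p(76) + p(67) + p(62) - p(51) - p(45) + p(32) + p(25) - p(10) - p(2)
= 214481126 + 190569292 - 133230930 - 104651419 + 56634173 + 38887673 - 15796476 - 9289091 + 2679689 + 1300156 - 239943 - 89134 + 8349 + 1958 - 42 - 2
= 241265379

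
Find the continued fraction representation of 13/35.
[0; 2, 1, 2, 4]

Euclidean algorithm steps:
13 = 0 × 35 + 13
35 = 2 × 13 + 9
13 = 1 × 9 + 4
9 = 2 × 4 + 1
4 = 4 × 1 + 0
Continued fraction: [0; 2, 1, 2, 4]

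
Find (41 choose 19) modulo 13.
0

Using Lucas' theorem:
Write n=41 and k=19 in base 13:
n in base 13: [3, 2]
k in base 13: [1, 6]
C(41,19) mod 13 = ∏ C(n_i, k_i) mod 13
Digit binomials (mod 13): C(3,1) = 3; C(2,6) = 0 (k_i > n_i)
Product: 3 × 0 = 0 ≡ 0 (mod 13)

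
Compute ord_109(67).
108

109 is prime, so ord(67) divides φ(109) = 108.
Divisors of 108: 1, 2, 3, 4, 6, 9, 12, 18, 27, 36, 54, 108.
Repeated squaring: 67^1 ≡ 67, 67^2 ≡ 20, 67^4 ≡ 73, 67^8 ≡ 97, 67^16 ≡ 35, 67^32 ≡ 26, 67^64 ≡ 22 (mod 109).
Test 67^d mod 109 for each divisor d in increasing order:
67^1 ≡ 67
67^2 ≡ 20
67^3 = 67^2·67^1 ≡ 32
67^4 ≡ 73
67^6 = 67^4·67^2 ≡ 43
67^9 = 67^8·67^1 ≡ 68
67^12 = 67^8·67^4 ≡ 105
67^18 = 67^16·67^2 ≡ 46
67^27 = 67^16·67^8·67^2·67^1 ≡ 76
67^36 = 67^32·67^4 ≡ 45
67^54 = 67^32·67^16·67^4·67^2 ≡ 108
67^108 = 67^64·67^32·67^8·67^4 ≡ 1  ← first divisor giving 1
The order is 108.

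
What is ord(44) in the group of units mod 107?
53

107 is prime, so ord(44) divides φ(107) = 106.
Divisors of 106: 1, 2, 53, 106.
Repeated squaring: 44^1 ≡ 44, 44^2 ≡ 10, 44^4 ≡ 100, 44^8 ≡ 49, 44^16 ≡ 47, 44^32 ≡ 69, 44^64 ≡ 53 (mod 107).
Test 44^d mod 107 for each divisor d in increasing order:
44^1 ≡ 44
44^2 ≡ 10
44^53 = 44^32·44^16·44^4·44^1 ≡ 1  ← first divisor giving 1
The order is 53.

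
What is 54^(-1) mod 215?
4

gcd(54, 215) = 1, so the inverse exists.
Extended Euclidean algorithm on (215, 54):
215 = 3 × 54 + 53  ⟹  53 = (1)·215 + (-3)·54
54 = 1 × 53 + 1  ⟹  1 = (-1)·215 + (4)·54
So (4)·54 ≡ 1 (mod 215), i.e. 54^(-1) ≡ 4 (mod 215).
Check: 54 × 4 = 216 ≡ 1 (mod 215)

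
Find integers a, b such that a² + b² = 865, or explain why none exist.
9² + 28² (a=9, b=28)

Factorization: 865 = 5 × 173
By Fermat: n is sum of two squares iff every prime p ≡ 3 (mod 4) appears to even power.
All primes ≡ 3 (mod 4) appear to even power.
Search a = 0, 1, 2, … for 865 - a² a perfect square: first hit at a = 9: 865 - 81 = 784 = 28².
865 = 9² + 28² = 81 + 784 ✓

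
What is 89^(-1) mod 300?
209

gcd(89, 300) = 1, so the inverse exists.
Extended Euclidean algorithm on (300, 89):
300 = 3 × 89 + 33  ⟹  33 = (1)·300 + (-3)·89
89 = 2 × 33 + 23  ⟹  23 = (-2)·300 + (7)·89
33 = 1 × 23 + 10  ⟹  10 = (3)·300 + (-10)·89
23 = 2 × 10 + 3  ⟹  3 = (-8)·300 + (27)·89
10 = 3 × 3 + 1  ⟹  1 = (27)·300 + (-91)·89
So (-91)·89 ≡ 1 (mod 300), i.e. 89^(-1) ≡ -91 ≡ 209 (mod 300).
Check: 89 × 209 = 18601 ≡ 1 (mod 300)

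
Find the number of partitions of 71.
4697205

p(n) counts ways to write n as a sum of positive integers (order ignored).
Euler's pentagonal recurrence: p(k) = p(k-1) + p(k-2) - p(k-5) - p(k-7) + p(k-12) + p(k-15) - ... (offsets j(3j∓1)/2, signs ++--, p(0)=1, p(<0)=0).
DP table for k = 0..70: p(0)=1, p(1)=1, p(2)=2, p(3)=3, p(4)=5, p(5)=7, p(6)=11, p(7)=15, p(8)=22, p(9)=30, p(10)=42, p(11)=56, p(12)=77, p(13)=101, p(14)=135, p(15)=176, p(16)=231, p(17)=297, p(18)=385, p(19)=490, p(20)=627, p(21)=792, p(22)=1002, p(23)=1255, p(24)=1575, p(25)=1958, p(26)=2436, p(27)=3010, p(28)=3718, p(29)=4565, p(30)=5604, p(31)=6842, p(32)=8349, p(33)=10143, p(34)=12310, p(35)=14883, p(36)=17977, p(37)=21637, p(38)=26015, p(39)=31185, p(40)=37338, p(41)=44583, p(42)=53174, p(43)=63261, p(44)=75175, p(45)=89134, p(46)=105558, p(47)=124754, p(48)=147273, p(49)=173525, p(50)=204226, p(51)=239943, p(52)=281589, p(53)=329931, p(54)=386155, p(55)=451276, p(56)=526823, p(57)=614154, p(58)=715220, p(59)=831820, p(60)=966467, p(61)=1121505, p(62)=1300156, p(63)=1505499, p(64)=1741630, p(65)=2012558, p(66)=2323520, p(67)=2679689, p(68)=3087735, p(69)=3554345, p(70)=4087968.
Final step: p(71) = p(70) + p(69) - p(66) - p(64) + p(59) + p(56) - p(49) - p(45) + p(36) + p(31) - p(20) - p(14) + p(1)
= 4087968 + 3554345 - 2323520 - 1741630 + 831820 + 526823 - 173525 - 89134 + 17977 + 6842 - 627 - 135 + 1
= 4697205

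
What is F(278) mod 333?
152

Matrix identity: Q^n = [[F_(n+1), F_n], [F_n, F_(n-1)]] with Q = [[1,1],[1,0]].
n = 278 = 100010110₂. Square-and-multiply, entries mod 333:
Q^1 = [[1,1],[1,0]]
Q^2 = (Q^1)² = [[2,1],[1,1]]
Q^4 = (Q^2)² = [[5,3],[3,2]]
Q^8 = (Q^4)² = [[34,21],[21,13]]
Q^17 = (Q^8)²·Q = [[253,265],[265,321]]
Q^34 = (Q^17)² = [[35,262],[262,106]]
Q^69 = (Q^34)²·Q = [[251,272],[272,312]]
Q^139 = (Q^69)²·Q = [[78,122],[122,289]]
Q^278 = (Q^139)² = [[322,152],[152,170]]
F_278 mod 333 = Q^278[0][1] = 152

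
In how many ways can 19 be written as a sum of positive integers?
490

p(n) counts ways to write n as a sum of positive integers (order ignored).
Euler's pentagonal recurrence: p(k) = p(k-1) + p(k-2) - p(k-5) - p(k-7) + p(k-12) + p(k-15) - ... (offsets j(3j∓1)/2, signs ++--, p(0)=1, p(<0)=0).
DP table for k = 0..18: p(0)=1, p(1)=1, p(2)=2, p(3)=3, p(4)=5, p(5)=7, p(6)=11, p(7)=15, p(8)=22, p(9)=30, p(10)=42, p(11)=56, p(12)=77, p(13)=101, p(14)=135, p(15)=176, p(16)=231, p(17)=297, p(18)=385.
Final step: p(19) = p(18) + p(17) - p(14) - p(12) + p(7) + p(4)
= 385 + 297 - 135 - 77 + 15 + 5
= 490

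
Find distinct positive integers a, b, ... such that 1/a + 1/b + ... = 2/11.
1/6 + 1/66

Greedy algorithm:
2/11: ceiling(11/2) = 6, use 1/6
1/66: ceiling(66/1) = 66, use 1/66
Result: 2/11 = 1/6 + 1/66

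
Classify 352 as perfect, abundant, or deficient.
abundant

Proper divisors of 352: sum = 1 + 2 + 4 + 8 + 11 + 16 + 22 + 32 + 44 + 88 + 176 = 404
Since 404 > 352, 352 is abundant.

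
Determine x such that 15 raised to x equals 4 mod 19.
10

Baby-step giant-step with step n = ⌈√19⌉ = 5.
Baby steps 15^j mod 19 (j:value) for j=0..4: 0:1, 1:15, 2:16, 3:12, 4:9.
Giant-step multiplier: 15^(-5) ≡ 15^(18-5) = 15^13 ≡ 10 (mod 19).
Giant steps γ_i = 4·10^i mod 19: γ_0=4, γ_1=2, γ_2=1 (in table at j=0).
x = i·n + j = 2·5 + 0 = 10.
Check: 15^10 ≡ 4 (mod 19).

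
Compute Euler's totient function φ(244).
120

244 = 2^2 × 61
φ(n) = n × ∏(1 - 1/p) for each prime p dividing n
φ(244) = 244 × (1 - 1/2) × (1 - 1/61) = 120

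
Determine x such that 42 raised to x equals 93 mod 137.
122

Baby-step giant-step with step n = ⌈√137⌉ = 12.
Baby steps 42^j mod 137 (j:value) for j=0..11: 0:1, 1:42, 2:120, 3:108, 4:15, 5:82, 6:19, 7:113, 8:88, 9:134, 10:11, 11:51.
Giant-step multiplier: 42^(-12) ≡ 42^(136-12) = 42^124 ≡ 63 (mod 137).
Giant steps γ_i = 93·63^i mod 137: γ_0=93, γ_1=105, γ_2=39, γ_3=128, γ_4=118, γ_5=36, γ_6=76, γ_7=130, γ_8=107, γ_9=28, γ_10=120 (in table at j=2).
x = i·n + j = 10·12 + 2 = 122.
Check: 42^122 ≡ 93 (mod 137).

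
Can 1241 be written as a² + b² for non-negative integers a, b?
4² + 35² (a=4, b=35)

Factorization: 1241 = 17 × 73
By Fermat: n is sum of two squares iff every prime p ≡ 3 (mod 4) appears to even power.
All primes ≡ 3 (mod 4) appear to even power.
Search a = 0, 1, 2, … for 1241 - a² a perfect square: first hit at a = 4: 1241 - 16 = 1225 = 35².
1241 = 4² + 35² = 16 + 1225 ✓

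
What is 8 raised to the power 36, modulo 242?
212

Repeated squaring. Binary of 36 = 100100.
8^1 ≡ 8 (mod 242); 8^2 ≡ 64 (mod 242); 8^4 ≡ 224 (mod 242); 8^8 ≡ 82 (mod 242); 8^16 ≡ 190 (mod 242); 8^32 ≡ 42 (mod 242)
8^36 = 8^4 × 8^32 ≡ 212 (mod 242)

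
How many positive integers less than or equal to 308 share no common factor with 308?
120

308 = 2^2 × 7 × 11
φ(n) = n × ∏(1 - 1/p) for each prime p dividing n
φ(308) = 308 × (1 - 1/2) × (1 - 1/7) × (1 - 1/11) = 120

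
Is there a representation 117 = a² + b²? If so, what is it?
6² + 9² (a=6, b=9)

Factorization: 117 = 3^2 × 13
By Fermat: n is sum of two squares iff every prime p ≡ 3 (mod 4) appears to even power.
All primes ≡ 3 (mod 4) appear to even power.
Search a = 0, 1, 2, … for 117 - a² a perfect square: first hit at a = 6: 117 - 36 = 81 = 9².
117 = 6² + 9² = 36 + 81 ✓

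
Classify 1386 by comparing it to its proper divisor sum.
abundant

Proper divisors of 1386: sum = 1 + 2 + 3 + 6 + 7 + 9 + 11 + 14 + ... + 198 + 231 + 462 + 693 (23 divisors) = 2358
Since 2358 > 1386, 1386 is abundant.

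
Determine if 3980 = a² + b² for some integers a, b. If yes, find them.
Not possible

Factorization: 3980 = 2^2 × 5 × 199
By Fermat: n is sum of two squares iff every prime p ≡ 3 (mod 4) appears to even power.
Prime(s) ≡ 3 (mod 4) with odd exponent: [(199, 1)]
Therefore 3980 cannot be expressed as a² + b².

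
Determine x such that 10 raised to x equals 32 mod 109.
33

Baby-step giant-step with step n = ⌈√109⌉ = 11.
Baby steps 10^j mod 109 (j:value) for j=0..10: 0:1, 1:10, 2:100, 3:19, 4:81, 5:47, 6:34, 7:13, 8:21, 9:101, 10:29.
Giant-step multiplier: 10^(-11) ≡ 10^(108-11) = 10^97 ≡ 53 (mod 109).
Giant steps γ_i = 32·53^i mod 109: γ_0=32, γ_1=61, γ_2=72, γ_3=1 (in table at j=0).
x = i·n + j = 3·11 + 0 = 33.
Check: 10^33 ≡ 32 (mod 109).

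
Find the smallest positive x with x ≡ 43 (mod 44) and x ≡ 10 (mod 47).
527

Using Chinese Remainder Theorem:
M = 44 × 47 = 2068
M1 = 47, M2 = 44
y1 = 47^(-1) mod 44 = 15
y2 = 44^(-1) mod 47 = 31
x = (43×47×15 + 10×44×31) mod 2068 = 527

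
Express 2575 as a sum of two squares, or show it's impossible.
Not possible

Factorization: 2575 = 5^2 × 103
By Fermat: n is sum of two squares iff every prime p ≡ 3 (mod 4) appears to even power.
Prime(s) ≡ 3 (mod 4) with odd exponent: [(103, 1)]
Therefore 2575 cannot be expressed as a² + b².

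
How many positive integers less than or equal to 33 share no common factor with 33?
20

33 = 3 × 11
φ(n) = n × ∏(1 - 1/p) for each prime p dividing n
φ(33) = 33 × (1 - 1/3) × (1 - 1/11) = 20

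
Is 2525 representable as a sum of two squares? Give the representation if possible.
5² + 50² (a=5, b=50)

Factorization: 2525 = 5^2 × 101
By Fermat: n is sum of two squares iff every prime p ≡ 3 (mod 4) appears to even power.
All primes ≡ 3 (mod 4) appear to even power.
Search a = 0, 1, 2, … for 2525 - a² a perfect square: first hit at a = 5: 2525 - 25 = 2500 = 50².
2525 = 5² + 50² = 25 + 2500 ✓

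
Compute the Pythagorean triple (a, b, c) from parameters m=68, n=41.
(2943, 5576, 6305)

Euclid's formula: a = m² - n², b = 2mn, c = m² + n²
m = 68, n = 41
a = 68² - 41² = 4624 - 1681 = 2943
b = 2 × 68 × 41 = 5576
c = 68² + 41² = 4624 + 1681 = 6305
Verification: 2943² + 5576² = 8661249 + 31091776 = 39753025 = 6305² ✓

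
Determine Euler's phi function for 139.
138

139 = 139
φ(n) = n × ∏(1 - 1/p) for each prime p dividing n
φ(139) = 139 × (1 - 1/139) = 138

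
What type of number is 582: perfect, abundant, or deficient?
abundant

Proper divisors of 582: sum = 1 + 2 + 3 + 6 + 97 + 194 + 291 = 594
Since 594 > 582, 582 is abundant.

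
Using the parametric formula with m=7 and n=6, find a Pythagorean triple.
(13, 84, 85)

Euclid's formula: a = m² - n², b = 2mn, c = m² + n²
m = 7, n = 6
a = 7² - 6² = 49 - 36 = 13
b = 2 × 7 × 6 = 84
c = 7² + 6² = 49 + 36 = 85
Verification: 13² + 84² = 169 + 7056 = 7225 = 85² ✓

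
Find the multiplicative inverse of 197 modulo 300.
233

gcd(197, 300) = 1, so the inverse exists.
Extended Euclidean algorithm on (300, 197):
300 = 1 × 197 + 103  ⟹  103 = (1)·300 + (-1)·197
197 = 1 × 103 + 94  ⟹  94 = (-1)·300 + (2)·197
103 = 1 × 94 + 9  ⟹  9 = (2)·300 + (-3)·197
94 = 10 × 9 + 4  ⟹  4 = (-21)·300 + (32)·197
9 = 2 × 4 + 1  ⟹  1 = (44)·300 + (-67)·197
So (-67)·197 ≡ 1 (mod 300), i.e. 197^(-1) ≡ -67 ≡ 233 (mod 300).
Check: 197 × 233 = 45901 ≡ 1 (mod 300)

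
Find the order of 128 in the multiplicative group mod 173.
172

173 is prime, so ord(128) divides φ(173) = 172.
Divisors of 172: 1, 2, 4, 43, 86, 172.
Repeated squaring: 128^1 ≡ 128, 128^2 ≡ 122, 128^4 ≡ 6, 128^8 ≡ 36, 128^16 ≡ 85, 128^32 ≡ 132, 128^64 ≡ 124, 128^128 ≡ 152 (mod 173).
Test 128^d mod 173 for each divisor d in increasing order:
128^1 ≡ 128
128^2 ≡ 122
128^4 ≡ 6
128^43 = 128^32·128^8·128^2·128^1 ≡ 93
128^86 = 128^64·128^16·128^4·128^2 ≡ 172
128^172 = 128^128·128^32·128^8·128^4 ≡ 1  ← first divisor giving 1
The order is 172.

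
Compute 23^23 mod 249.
161

Repeated squaring. Binary of 23 = 10111.
23^1 ≡ 23 (mod 249); 23^2 ≡ 31 (mod 249); 23^4 ≡ 214 (mod 249); 23^8 ≡ 229 (mod 249); 23^16 ≡ 151 (mod 249)
23^23 = 23^1 × 23^2 × 23^4 × 23^16 ≡ 161 (mod 249)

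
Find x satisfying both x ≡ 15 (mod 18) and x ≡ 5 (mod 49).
789

Using Chinese Remainder Theorem:
M = 18 × 49 = 882
M1 = 49, M2 = 18
y1 = 49^(-1) mod 18 = 7
y2 = 18^(-1) mod 49 = 30
x = (15×49×7 + 5×18×30) mod 882 = 789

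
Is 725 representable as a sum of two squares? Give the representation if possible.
7² + 26² (a=7, b=26)

Factorization: 725 = 5^2 × 29
By Fermat: n is sum of two squares iff every prime p ≡ 3 (mod 4) appears to even power.
All primes ≡ 3 (mod 4) appear to even power.
Search a = 0, 1, 2, … for 725 - a² a perfect square: first hit at a = 7: 725 - 49 = 676 = 26².
725 = 7² + 26² = 49 + 676 ✓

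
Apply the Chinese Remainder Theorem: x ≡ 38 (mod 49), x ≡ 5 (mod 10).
185

Using Chinese Remainder Theorem:
M = 49 × 10 = 490
M1 = 10, M2 = 49
y1 = 10^(-1) mod 49 = 5
y2 = 49^(-1) mod 10 = 9
x = (38×10×5 + 5×49×9) mod 490 = 185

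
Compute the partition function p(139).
13610949895

p(n) counts ways to write n as a sum of positive integers (order ignored).
Euler's pentagonal recurrence: p(k) = p(k-1) + p(k-2) - p(k-5) - p(k-7) + p(k-12) + p(k-15) - ... (offsets j(3j∓1)/2, signs ++--, p(0)=1, p(<0)=0).
DP table for k = 0..138: p(0)=1, p(1)=1, p(2)=2, p(3)=3, p(4)=5, p(5)=7, p(6)=11, p(7)=15, p(8)=22, p(9)=30, p(10)=42, p(11)=56, p(12)=77, p(13)=101, p(14)=135, p(15)=176, p(16)=231, p(17)=297, p(18)=385, p(19)=490, p(20)=627, p(21)=792, p(22)=1002, p(23)=1255, p(24)=1575, p(25)=1958, p(26)=2436, p(27)=3010, p(28)=3718, p(29)=4565, p(30)=5604, p(31)=6842, p(32)=8349, p(33)=10143, p(34)=12310, p(35)=14883, p(36)=17977, p(37)=21637, p(38)=26015, p(39)=31185, p(40)=37338, p(41)=44583, p(42)=53174, p(43)=63261, p(44)=75175, p(45)=89134, p(46)=105558, p(47)=124754, p(48)=147273, p(49)=173525, p(50)=204226, p(51)=239943, p(52)=281589, p(53)=329931, p(54)=386155, p(55)=451276, p(56)=526823, p(57)=614154, p(58)=715220, p(59)=831820, p(60)=966467, p(61)=1121505, p(62)=1300156, p(63)=1505499, p(64)=1741630, p(65)=2012558, p(66)=2323520, p(67)=2679689, p(68)=3087735, p(69)=3554345, p(70)=4087968, p(71)=4697205, p(72)=5392783, p(73)=6185689, p(74)=7089500, p(75)=8118264, p(76)=9289091, p(77)=10619863, p(78)=12132164, p(79)=13848650, p(80)=15796476, p(81)=18004327, p(82)=20506255, p(83)=23338469, p(84)=26543660, p(85)=30167357, p(86)=34262962, p(87)=38887673, p(88)=44108109, p(89)=49995925, p(90)=56634173, p(91)=64112359, p(92)=72533807, p(93)=82010177, p(94)=92669720, p(95)=104651419, p(96)=118114304, p(97)=133230930, p(98)=150198136, p(99)=169229875, p(100)=190569292, p(101)=214481126, p(102)=241265379, p(103)=271248950, p(104)=304801365, p(105)=342325709, p(106)=384276336, p(107)=431149389, p(108)=483502844, p(109)=541946240, p(110)=607163746, p(111)=679903203, p(112)=761002156, p(113)=851376628, p(114)=952050665, p(115)=1064144451, p(116)=1188908248, p(117)=1327710076, p(118)=1482074143, p(119)=1653668665, p(120)=1844349560, p(121)=2056148051, p(122)=2291320912, p(123)=2552338241, p(124)=2841940500, p(125)=3163127352, p(126)=3519222692, p(127)=3913864295, p(128)=4351078600, p(129)=4835271870, p(130)=5371315400, p(131)=5964539504, p(132)=6620830889, p(133)=7346629512, p(134)=8149040695, p(135)=9035836076, p(136)=10015581680, p(137)=11097645016, p(138)=12292341831.
Final step: p(139) = p(138) + p(137) - p(134) - p(132) + p(127) + p(124) - p(117) - p(113) + p(104) + p(99) - p(88) - p(82) + p(69) + p(62) - p(47) - p(39) + p(22) + p(13)
= 12292341831 + 11097645016 - 8149040695 - 6620830889 + 3913864295 + 2841940500 - 1327710076 - 851376628 + 304801365 + 169229875 - 44108109 - 20506255 + 3554345 + 1300156 - 124754 - 31185 + 1002 + 101
= 13610949895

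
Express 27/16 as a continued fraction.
[1; 1, 2, 5]

Euclidean algorithm steps:
27 = 1 × 16 + 11
16 = 1 × 11 + 5
11 = 2 × 5 + 1
5 = 5 × 1 + 0
Continued fraction: [1; 1, 2, 5]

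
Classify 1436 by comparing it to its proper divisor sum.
deficient

Proper divisors of 1436: sum = 1 + 2 + 4 + 359 + 718 = 1084
Since 1084 < 1436, 1436 is deficient.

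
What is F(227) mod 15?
8

Matrix identity: Q^n = [[F_(n+1), F_n], [F_n, F_(n-1)]] with Q = [[1,1],[1,0]].
n = 227 = 11100011₂. Square-and-multiply, entries mod 15:
Q^1 = [[1,1],[1,0]]
Q^3 = (Q^1)²·Q = [[3,2],[2,1]]
Q^7 = (Q^3)²·Q = [[6,13],[13,8]]
Q^14 = (Q^7)² = [[10,2],[2,8]]
Q^28 = (Q^14)² = [[14,6],[6,8]]
Q^56 = (Q^28)² = [[7,12],[12,10]]
Q^113 = (Q^56)²·Q = [[7,13],[13,9]]
Q^227 = (Q^113)²·Q = [[6,8],[8,13]]
F_227 mod 15 = Q^227[0][1] = 8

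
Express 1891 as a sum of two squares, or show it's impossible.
Not possible

Factorization: 1891 = 31 × 61
By Fermat: n is sum of two squares iff every prime p ≡ 3 (mod 4) appears to even power.
Prime(s) ≡ 3 (mod 4) with odd exponent: [(31, 1)]
Therefore 1891 cannot be expressed as a² + b².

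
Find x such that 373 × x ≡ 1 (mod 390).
367

gcd(373, 390) = 1, so the inverse exists.
Extended Euclidean algorithm on (390, 373):
390 = 1 × 373 + 17  ⟹  17 = (1)·390 + (-1)·373
373 = 21 × 17 + 16  ⟹  16 = (-21)·390 + (22)·373
17 = 1 × 16 + 1  ⟹  1 = (22)·390 + (-23)·373
So (-23)·373 ≡ 1 (mod 390), i.e. 373^(-1) ≡ -23 ≡ 367 (mod 390).
Check: 373 × 367 = 136891 ≡ 1 (mod 390)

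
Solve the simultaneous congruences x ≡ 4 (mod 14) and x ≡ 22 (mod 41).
186

Using Chinese Remainder Theorem:
M = 14 × 41 = 574
M1 = 41, M2 = 14
y1 = 41^(-1) mod 14 = 13
y2 = 14^(-1) mod 41 = 3
x = (4×41×13 + 22×14×3) mod 574 = 186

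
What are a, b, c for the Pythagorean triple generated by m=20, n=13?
(231, 520, 569)

Euclid's formula: a = m² - n², b = 2mn, c = m² + n²
m = 20, n = 13
a = 20² - 13² = 400 - 169 = 231
b = 2 × 20 × 13 = 520
c = 20² + 13² = 400 + 169 = 569
Verification: 231² + 520² = 53361 + 270400 = 323761 = 569² ✓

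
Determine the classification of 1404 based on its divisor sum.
abundant

Proper divisors of 1404: sum = 1 + 2 + 3 + 4 + 6 + 9 + 12 + 13 + ... + 234 + 351 + 468 + 702 (23 divisors) = 2516
Since 2516 > 1404, 1404 is abundant.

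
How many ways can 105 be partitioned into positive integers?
342325709

p(n) counts ways to write n as a sum of positive integers (order ignored).
Euler's pentagonal recurrence: p(k) = p(k-1) + p(k-2) - p(k-5) - p(k-7) + p(k-12) + p(k-15) - ... (offsets j(3j∓1)/2, signs ++--, p(0)=1, p(<0)=0).
DP table for k = 0..104: p(0)=1, p(1)=1, p(2)=2, p(3)=3, p(4)=5, p(5)=7, p(6)=11, p(7)=15, p(8)=22, p(9)=30, p(10)=42, p(11)=56, p(12)=77, p(13)=101, p(14)=135, p(15)=176, p(16)=231, p(17)=297, p(18)=385, p(19)=490, p(20)=627, p(21)=792, p(22)=1002, p(23)=1255, p(24)=1575, p(25)=1958, p(26)=2436, p(27)=3010, p(28)=3718, p(29)=4565, p(30)=5604, p(31)=6842, p(32)=8349, p(33)=10143, p(34)=12310, p(35)=14883, p(36)=17977, p(37)=21637, p(38)=26015, p(39)=31185, p(40)=37338, p(41)=44583, p(42)=53174, p(43)=63261, p(44)=75175, p(45)=89134, p(46)=105558, p(47)=124754, p(48)=147273, p(49)=173525, p(50)=204226, p(51)=239943, p(52)=281589, p(53)=329931, p(54)=386155, p(55)=451276, p(56)=526823, p(57)=614154, p(58)=715220, p(59)=831820, p(60)=966467, p(61)=1121505, p(62)=1300156, p(63)=1505499, p(64)=1741630, p(65)=2012558, p(66)=2323520, p(67)=2679689, p(68)=3087735, p(69)=3554345, p(70)=4087968, p(71)=4697205, p(72)=5392783, p(73)=6185689, p(74)=7089500, p(75)=8118264, p(76)=9289091, p(77)=10619863, p(78)=12132164, p(79)=13848650, p(80)=15796476, p(81)=18004327, p(82)=20506255, p(83)=23338469, p(84)=26543660, p(85)=30167357, p(86)=34262962, p(87)=38887673, p(88)=44108109, p(89)=49995925, p(90)=56634173, p(91)=64112359, p(92)=72533807, p(93)=82010177, p(94)=92669720, p(95)=104651419, p(96)=118114304, p(97)=133230930, p(98)=150198136, p(99)=169229875, p(100)=190569292, p(101)=214481126, p(102)=241265379, p(103)=271248950, p(104)=304801365.
Final step: p(105) = p(104) + p(103) - p(100) - p(98) + p(93) + p(90) - p(83) - p(79) + p(70) + p(65) - p(54) - p(48) + p(35) + p(28) - p(13) - p(5)
= 304801365 + 271248950 - 190569292 - 150198136 + 82010177 + 56634173 - 23338469 - 13848650 + 4087968 + 2012558 - 386155 - 147273 + 14883 + 3718 - 101 - 7
= 342325709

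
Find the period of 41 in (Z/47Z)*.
46

47 is prime, so ord(41) divides φ(47) = 46.
Divisors of 46: 1, 2, 23, 46.
Repeated squaring: 41^1 ≡ 41, 41^2 ≡ 36, 41^4 ≡ 27, 41^8 ≡ 24, 41^16 ≡ 12, 41^32 ≡ 3 (mod 47).
Test 41^d mod 47 for each divisor d in increasing order:
41^1 ≡ 41
41^2 ≡ 36
41^23 = 41^16·41^4·41^2·41^1 ≡ 46
41^46 = 41^32·41^8·41^4·41^2 ≡ 1  ← first divisor giving 1
The order is 46.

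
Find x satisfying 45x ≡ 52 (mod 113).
x ≡ 79 (mod 113)

gcd(45, 113) = 1, which divides 52, so solutions exist.
Find 45^(-1) mod 113 by the extended Euclidean algorithm:
113 = 2 × 45 + 23  ⟹  23 = (1)·113 + (-2)·45
45 = 1 × 23 + 22  ⟹  22 = (-1)·113 + (3)·45
23 = 1 × 22 + 1  ⟹  1 = (2)·113 + (-5)·45
So (-5)·45 ≡ 1 (mod 113), i.e. 45^(-1) ≡ -5 ≡ 108 (mod 113).
x ≡ 108 × 52 = 5616 ≡ 79 (mod 113).
Check: 45 × 79 = 3555 ≡ 52 (mod 113).
Unique solution: x ≡ 79 (mod 113)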